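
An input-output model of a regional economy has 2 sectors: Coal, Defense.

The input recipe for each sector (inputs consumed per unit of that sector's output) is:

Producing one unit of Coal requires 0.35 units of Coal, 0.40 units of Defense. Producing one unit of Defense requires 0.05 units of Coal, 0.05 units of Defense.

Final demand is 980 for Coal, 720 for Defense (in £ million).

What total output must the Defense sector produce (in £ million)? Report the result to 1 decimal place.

x_D = 1439.3

I − A =
  [   0.65    -0.05]
  [  -0.40     0.95]
det(I−A) = (0.65)(0.95) − (-0.05)(-0.40) = 0.5975
adj(I−A) = [[0.95, 0.05], [0.40, 0.65]]
(I − A)⁻¹ = adj(I−A) / det(I−A) ≈
  [   1.5900     0.0837]
  [   0.6695     1.0879]
x = (I − A)⁻¹ d = adj(I−A)·d / det(I−A), with det(I−A) = 0.5975:
  x_C = (0.95·980 + 0.05·720) / 0.5975 = 967.00 / 0.5975 ≈ 1618.4
  x_D = (0.40·980 + 0.65·720) / 0.5975 = 860.00 / 0.5975 ≈ 1439.3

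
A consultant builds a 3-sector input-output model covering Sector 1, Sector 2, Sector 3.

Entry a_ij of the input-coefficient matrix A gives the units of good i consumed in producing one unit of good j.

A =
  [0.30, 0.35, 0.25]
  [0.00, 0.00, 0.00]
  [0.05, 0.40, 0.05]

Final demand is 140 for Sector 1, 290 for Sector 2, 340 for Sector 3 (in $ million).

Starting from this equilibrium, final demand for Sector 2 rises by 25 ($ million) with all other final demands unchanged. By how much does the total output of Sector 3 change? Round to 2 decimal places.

I − A =
  [   0.70    -0.35    -0.25]
  [   0.00     1.00     0.00]
  [  -0.05    -0.40     0.95]
Cofactors of I−A, C_ij = (−1)^(i+j)·(minor ij) (rows/columns in the sector order above):
  C_11 = (1.00)(0.95) − (0.00)(-0.40) = 0.9500
  C_12 = −[(0.00)(0.95) − (0.00)(-0.05)] = 0.0000
  C_13 = (0.00)(-0.40) − (1.00)(-0.05) = 0.0500
  C_21 = −[(-0.35)(0.95) − (-0.25)(-0.40)] = 0.4325
  C_22 = (0.70)(0.95) − (-0.25)(-0.05) = 0.6525
  C_23 = −[(0.70)(-0.40) − (-0.35)(-0.05)] = 0.2975
  C_31 = (-0.35)(0.00) − (-0.25)(1.00) = 0.2500
  C_32 = −[(0.70)(0.00) − (-0.25)(0.00)] = 0.0000
  C_33 = (0.70)(1.00) − (-0.35)(0.00) = 0.7000
det(I−A) = Σ_j (I−A)_1j·C_1j = (0.70)(0.9500) + (-0.35)(0.0000) + (-0.25)(0.0500) = 0.6525
adj(I−A) = Cᵀ =
  [ 0.9500   0.4325   0.2500]
  [ 0.0000   0.6525   0.0000]
  [ 0.0500   0.2975   0.7000]
(I − A)⁻¹ = adj(I−A) / det(I−A) ≈
  [   1.4559     0.6628     0.3831]
  [   0.0000     1.0000     0.0000]
  [   0.0766     0.4559     1.0728]
Δx = (I − A)⁻¹ Δd with Δd having +25 in the Sector 2 component and 0 elsewhere.
So Δx_3 = L_32 · (+25), where L_32 = adj(I−A)_32 / det(I−A) = 0.2975 / 0.6525.
Δx_3 = 0.2975 × (+25) / 0.6525 = 7.4375 / 0.6525 ≈ 11.40.

Δx_3 = 11.40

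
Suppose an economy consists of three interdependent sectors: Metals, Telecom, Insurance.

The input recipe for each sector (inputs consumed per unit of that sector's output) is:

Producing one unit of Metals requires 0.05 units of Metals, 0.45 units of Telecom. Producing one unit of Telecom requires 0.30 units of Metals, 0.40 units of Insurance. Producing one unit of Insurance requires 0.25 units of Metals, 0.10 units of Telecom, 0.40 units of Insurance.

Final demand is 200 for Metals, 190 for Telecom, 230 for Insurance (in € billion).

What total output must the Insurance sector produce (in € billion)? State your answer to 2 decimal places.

I − A =
  [   0.95    -0.30    -0.25]
  [  -0.45     1.00    -0.10]
  [   0.00    -0.40     0.60]
Cofactors of I−A, C_ij = (−1)^(i+j)·(minor ij) (rows/columns in the sector order above):
  C_11 = (1.00)(0.60) − (-0.10)(-0.40) = 0.5600
  C_12 = −[(-0.45)(0.60) − (-0.10)(0.00)] = 0.2700
  C_13 = (-0.45)(-0.40) − (1.00)(0.00) = 0.1800
  C_21 = −[(-0.30)(0.60) − (-0.25)(-0.40)] = 0.2800
  C_22 = (0.95)(0.60) − (-0.25)(0.00) = 0.5700
  C_23 = −[(0.95)(-0.40) − (-0.30)(0.00)] = 0.3800
  C_31 = (-0.30)(-0.10) − (-0.25)(1.00) = 0.2800
  C_32 = −[(0.95)(-0.10) − (-0.25)(-0.45)] = 0.2075
  C_33 = (0.95)(1.00) − (-0.30)(-0.45) = 0.8150
det(I−A) = Σ_j (I−A)_1j·C_1j = (0.95)(0.5600) + (-0.30)(0.2700) + (-0.25)(0.1800) = 0.4060
adj(I−A) = Cᵀ =
  [ 0.5600   0.2800   0.2800]
  [ 0.2700   0.5700   0.2075]
  [ 0.1800   0.3800   0.8150]
(I − A)⁻¹ = adj(I−A) / det(I−A) ≈
  [   1.3793     0.6897     0.6897]
  [   0.6650     1.4039     0.5111]
  [   0.4433     0.9360     2.0074]
x = (I − A)⁻¹ d = adj(I−A)·d / det(I−A), with det(I−A) = 0.4060:
  x_1 = (0.5600·200 + 0.2800·190 + 0.2800·230) / 0.4060 = 229.60 / 0.4060 ≈ 565.52
  x_2 = (0.2700·200 + 0.5700·190 + 0.2075·230) / 0.4060 = 210.025 / 0.4060 ≈ 517.30
  x_3 = (0.1800·200 + 0.3800·190 + 0.8150·230) / 0.4060 = 295.65 / 0.4060 ≈ 728.20

x_3 = 728.20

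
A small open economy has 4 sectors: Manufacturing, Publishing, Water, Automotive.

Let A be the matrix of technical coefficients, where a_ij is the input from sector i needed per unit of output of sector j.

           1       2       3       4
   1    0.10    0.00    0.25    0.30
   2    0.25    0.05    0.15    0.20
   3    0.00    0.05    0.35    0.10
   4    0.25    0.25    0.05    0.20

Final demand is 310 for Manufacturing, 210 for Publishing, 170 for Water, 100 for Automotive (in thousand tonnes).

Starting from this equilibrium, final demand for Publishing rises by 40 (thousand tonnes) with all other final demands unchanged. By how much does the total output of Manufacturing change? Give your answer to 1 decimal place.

Δx_1 = 7.9

I − A =
  [   0.90     0.00    -0.25    -0.30]
  [  -0.25     0.95    -0.15    -0.20]
  [   0.00    -0.05     0.65    -0.10]
  [  -0.25    -0.25    -0.05     0.80]
Compute the cofactors C_ij = (−1)^(i+j)·(3×3 minor ij) of I−A; the adjugate is their transpose:
adj(I−A) = Cᵀ =
  [ 0.446500   0.065750   0.203000   0.209250]
  [ 0.165000   0.408500   0.172000   0.185500]
  [ 0.042500   0.054750   0.549000   0.098250]
  [ 0.193750   0.151625   0.151500   0.545875]
det(I−A) = Σ_j (I−A)_1j·C_1j = (0.90)(0.446500) + (0.00)(0.165000) + (-0.25)(0.042500) + (-0.30)(0.193750) = 0.3331
(I − A)⁻¹ = adj(I−A) / det(I−A) ≈
  [   1.3404     0.1974     0.6094     0.6282]
  [   0.4953     1.2264     0.5164     0.5569]
  [   0.1276     0.1644     1.6482     0.2950]
  [   0.5817     0.4552     0.4548     1.6388]
Δx = (I − A)⁻¹ Δd with Δd having +40 in the Publishing component and 0 elsewhere.
So Δx_1 = L_12 · (+40), where L_12 = adj(I−A)_12 / det(I−A) = 0.065750 / 0.3331.
Δx_1 = 0.065750 × (+40) / 0.3331 = 2.63 / 0.3331 ≈ 7.9.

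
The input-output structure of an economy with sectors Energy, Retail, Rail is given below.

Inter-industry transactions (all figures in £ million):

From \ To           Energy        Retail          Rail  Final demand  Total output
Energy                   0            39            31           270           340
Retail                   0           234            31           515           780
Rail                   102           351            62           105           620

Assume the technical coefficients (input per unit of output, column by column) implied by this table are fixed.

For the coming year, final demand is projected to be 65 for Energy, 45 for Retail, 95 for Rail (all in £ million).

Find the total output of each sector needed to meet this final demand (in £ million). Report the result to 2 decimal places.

x_1 = 77.30, x_2 = 76.39, x_3 = 169.52

Technical coefficients a_ij = z_ij / X_j:
  a_11 = 0/340 = 0.00, a_21 = 0/340 = 0.00, a_31 = 102/340 = 0.30
  a_12 = 39/780 = 0.05, a_22 = 234/780 = 0.30, a_32 = 351/780 = 0.45
  a_13 = 31/620 = 0.05, a_23 = 31/620 = 0.05, a_33 = 62/620 = 0.10
I − A =
  [   1.00    -0.05    -0.05]
  [   0.00     0.70    -0.05]
  [  -0.30    -0.45     0.90]
Cofactors of I−A, C_ij = (−1)^(i+j)·(minor ij) (rows/columns in the sector order above):
  C_11 = (0.70)(0.90) − (-0.05)(-0.45) = 0.6075
  C_12 = −[(0.00)(0.90) − (-0.05)(-0.30)] = 0.0150
  C_13 = (0.00)(-0.45) − (0.70)(-0.30) = 0.2100
  C_21 = −[(-0.05)(0.90) − (-0.05)(-0.45)] = 0.0675
  C_22 = (1.00)(0.90) − (-0.05)(-0.30) = 0.8850
  C_23 = −[(1.00)(-0.45) − (-0.05)(-0.30)] = 0.4650
  C_31 = (-0.05)(-0.05) − (-0.05)(0.70) = 0.0375
  C_32 = −[(1.00)(-0.05) − (-0.05)(0.00)] = 0.0500
  C_33 = (1.00)(0.70) − (-0.05)(0.00) = 0.7000
det(I−A) = Σ_j (I−A)_1j·C_1j = (1.00)(0.6075) + (-0.05)(0.0150) + (-0.05)(0.2100) = 0.59625
adj(I−A) = Cᵀ =
  [ 0.6075   0.0675   0.0375]
  [ 0.0150   0.8850   0.0500]
  [ 0.2100   0.4650   0.7000]
(I − A)⁻¹ = adj(I−A) / det(I−A) ≈
  [   1.0189     0.1132     0.0629]
  [   0.0252     1.4843     0.0839]
  [   0.3522     0.7799     1.1740]
x = (I − A)⁻¹ d = adj(I−A)·d / det(I−A), with det(I−A) = 0.59625:
  x_1 = (0.6075·65 + 0.0675·45 + 0.0375·95) / 0.59625 = 46.0875 / 0.59625 ≈ 77.30
  x_2 = (0.0150·65 + 0.8850·45 + 0.0500·95) / 0.59625 = 45.55 / 0.59625 ≈ 76.39
  x_3 = (0.2100·65 + 0.4650·45 + 0.7000·95) / 0.59625 = 101.075 / 0.59625 ≈ 169.52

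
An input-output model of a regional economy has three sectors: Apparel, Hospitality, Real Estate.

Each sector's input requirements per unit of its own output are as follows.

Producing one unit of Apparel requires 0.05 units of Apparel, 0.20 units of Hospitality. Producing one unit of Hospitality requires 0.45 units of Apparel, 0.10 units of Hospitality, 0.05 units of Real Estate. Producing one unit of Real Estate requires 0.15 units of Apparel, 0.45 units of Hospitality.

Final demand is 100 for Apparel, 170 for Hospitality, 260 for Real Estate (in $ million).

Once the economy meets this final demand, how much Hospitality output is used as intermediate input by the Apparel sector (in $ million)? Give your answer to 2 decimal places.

z_HA = 68.26

I − A =
  [   0.95    -0.45    -0.15]
  [  -0.20     0.90    -0.45]
  [   0.00    -0.05     1.00]
Cofactors of I−A, C_ij = (−1)^(i+j)·(minor ij) (rows/columns in the sector order above):
  C_11 = (0.90)(1.00) − (-0.45)(-0.05) = 0.8775
  C_12 = −[(-0.20)(1.00) − (-0.45)(0.00)] = 0.2000
  C_13 = (-0.20)(-0.05) − (0.90)(0.00) = 0.0100
  C_21 = −[(-0.45)(1.00) − (-0.15)(-0.05)] = 0.4575
  C_22 = (0.95)(1.00) − (-0.15)(0.00) = 0.9500
  C_23 = −[(0.95)(-0.05) − (-0.45)(0.00)] = 0.0475
  C_31 = (-0.45)(-0.45) − (-0.15)(0.90) = 0.3375
  C_32 = −[(0.95)(-0.45) − (-0.15)(-0.20)] = 0.4575
  C_33 = (0.95)(0.90) − (-0.45)(-0.20) = 0.7650
det(I−A) = Σ_j (I−A)_1j·C_1j = (0.95)(0.8775) + (-0.45)(0.2000) + (-0.15)(0.0100) = 0.742125
adj(I−A) = Cᵀ =
  [ 0.8775   0.4575   0.3375]
  [ 0.2000   0.9500   0.4575]
  [ 0.0100   0.0475   0.7650]
(I − A)⁻¹ = adj(I−A) / det(I−A) ≈
  [   1.1824     0.6165     0.4548]
  [   0.2695     1.2801     0.6165]
  [   0.0135     0.0640     1.0308]
First solve x = (I − A)⁻¹ d = adj(I−A)·d / det(I−A); in particular x_A = (0.8775·100 + 0.4575·170 + 0.3375·260) / 0.742125 = 253.275 / 0.742125 ≈ 341.2835.
Intermediate flow from H to A: z_HA = a_HA · x_A = 0.20 × 253.275 / 0.742125 = 50.655 / 0.742125 ≈ 68.26.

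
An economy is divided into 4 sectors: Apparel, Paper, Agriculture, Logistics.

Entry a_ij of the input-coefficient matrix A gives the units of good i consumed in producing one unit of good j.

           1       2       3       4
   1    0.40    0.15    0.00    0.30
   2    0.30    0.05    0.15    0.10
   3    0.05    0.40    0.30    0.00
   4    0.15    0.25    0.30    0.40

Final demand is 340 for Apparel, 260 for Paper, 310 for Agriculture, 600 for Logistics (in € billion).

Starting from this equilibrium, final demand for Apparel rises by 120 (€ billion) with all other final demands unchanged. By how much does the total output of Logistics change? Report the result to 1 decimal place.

Δx_4 = 195.2

I − A =
  [   0.60    -0.15     0.00    -0.30]
  [  -0.30     0.95    -0.15    -0.10]
  [  -0.05    -0.40     0.70     0.00]
  [  -0.15    -0.25    -0.30     0.60]
Compute the cofactors C_ij = (−1)^(i+j)·(3×3 minor ij) of I−A; the adjugate is their transpose:
adj(I−A) = Cᵀ =
  [ 0.333500   0.151500   0.114750   0.192000]
  [ 0.142500   0.216000   0.092250   0.107250]
  [ 0.105250   0.134250   0.232500   0.075000]
  [ 0.195375   0.195000   0.183375   0.330375]
det(I−A) = Σ_j (I−A)_1j·C_1j = (0.60)(0.333500) + (-0.15)(0.142500) + (0.00)(0.105250) + (-0.30)(0.195375) = 0.1201125
(I − A)⁻¹ = adj(I−A) / det(I−A) ≈
  [   2.7766     1.2613     0.9554     1.5985]
  [   1.1864     1.7983     0.7680     0.8929]
  [   0.8763     1.1177     1.9357     0.6244]
  [   1.6266     1.6235     1.5267     2.7505]
Δx = (I − A)⁻¹ Δd with Δd having +120 in the Apparel component and 0 elsewhere.
So Δx_4 = L_41 · (+120), where L_41 = adj(I−A)_41 / det(I−A) = 0.195375 / 0.1201125.
Δx_4 = 0.195375 × (+120) / 0.1201125 = 23.445 / 0.1201125 ≈ 195.2.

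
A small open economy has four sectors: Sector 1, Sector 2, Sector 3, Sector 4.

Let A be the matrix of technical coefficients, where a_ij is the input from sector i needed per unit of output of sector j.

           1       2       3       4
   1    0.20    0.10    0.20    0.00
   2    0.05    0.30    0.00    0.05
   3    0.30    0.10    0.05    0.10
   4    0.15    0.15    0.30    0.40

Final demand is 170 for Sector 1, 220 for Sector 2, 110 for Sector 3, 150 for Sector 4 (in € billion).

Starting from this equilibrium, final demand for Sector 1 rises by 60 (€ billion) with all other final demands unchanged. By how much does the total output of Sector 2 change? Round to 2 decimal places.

Δx_2 = 8.78

I − A =
  [   0.80    -0.10    -0.20     0.00]
  [  -0.05     0.70     0.00    -0.05]
  [  -0.30    -0.10     0.95    -0.10]
  [  -0.15    -0.15    -0.30     0.60]
Compute the cofactors C_ij = (−1)^(i+j)·(3×3 minor ij) of I−A; the adjugate is their transpose:
adj(I−A) = Cᵀ =
  [ 0.369375   0.069000   0.084000   0.019750]
  [ 0.038625   0.393000   0.019500   0.036000]
  [ 0.138750   0.079500   0.326250   0.061000]
  [ 0.171375   0.155250   0.189000   0.484250]
det(I−A) = Σ_j (I−A)_1j·C_1j = (0.80)(0.369375) + (-0.10)(0.038625) + (-0.20)(0.138750) + (0.00)(0.171375) = 0.2638875
(I − A)⁻¹ = adj(I−A) / det(I−A) ≈
  [   1.3997     0.2615     0.3183     0.0748]
  [   0.1464     1.4893     0.0739     0.1364]
  [   0.5258     0.3013     1.2363     0.2312]
  [   0.6494     0.5883     0.7162     1.8351]
Δx = (I − A)⁻¹ Δd with Δd having +60 in the Sector 1 component and 0 elsewhere.
So Δx_2 = L_21 · (+60), where L_21 = adj(I−A)_21 / det(I−A) = 0.038625 / 0.2638875.
Δx_2 = 0.038625 × (+60) / 0.2638875 = 2.3175 / 0.2638875 ≈ 8.78.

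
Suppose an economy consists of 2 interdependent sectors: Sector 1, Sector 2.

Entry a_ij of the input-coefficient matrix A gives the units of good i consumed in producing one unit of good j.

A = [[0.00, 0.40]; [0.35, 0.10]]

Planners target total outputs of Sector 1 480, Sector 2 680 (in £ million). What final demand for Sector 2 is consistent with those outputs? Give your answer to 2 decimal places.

I − A =
  [   1.00    -0.40]
  [  -0.35     0.90]
d = (I − A) x:
  d_1 = (+1.00)·480 + (-0.40)·680 = 208.00
  d_2 = (-0.35)·480 + (+0.90)·680 = 444.00

d_2 = 444.00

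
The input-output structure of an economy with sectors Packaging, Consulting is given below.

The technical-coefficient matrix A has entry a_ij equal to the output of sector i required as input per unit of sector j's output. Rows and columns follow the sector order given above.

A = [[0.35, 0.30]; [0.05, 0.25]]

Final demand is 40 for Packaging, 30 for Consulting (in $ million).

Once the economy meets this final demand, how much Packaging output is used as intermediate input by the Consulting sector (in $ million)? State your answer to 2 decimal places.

z_12 = 13.65

I − A =
  [   0.65    -0.30]
  [  -0.05     0.75]
det(I−A) = (0.65)(0.75) − (-0.30)(-0.05) = 0.4725
adj(I−A) = [[0.75, 0.30], [0.05, 0.65]]
(I − A)⁻¹ = adj(I−A) / det(I−A) ≈
  [   1.5873     0.6349]
  [   0.1058     1.3757]
First solve x = (I − A)⁻¹ d = adj(I−A)·d / det(I−A); in particular x_2 = (0.05·40 + 0.65·30) / 0.4725 = 21.50 / 0.4725 ≈ 45.5026.
Intermediate flow from 1 to 2: z_12 = a_12 · x_2 = 0.30 × 21.50 / 0.4725 = 6.45 / 0.4725 ≈ 13.65.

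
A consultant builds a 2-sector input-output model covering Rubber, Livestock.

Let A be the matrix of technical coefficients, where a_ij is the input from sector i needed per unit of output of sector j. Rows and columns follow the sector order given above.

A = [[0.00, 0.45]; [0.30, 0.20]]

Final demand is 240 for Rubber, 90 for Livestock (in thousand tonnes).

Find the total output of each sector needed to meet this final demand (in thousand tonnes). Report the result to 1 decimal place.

x_1 = 349.6, x_2 = 243.6

I − A =
  [   1.00    -0.45]
  [  -0.30     0.80]
det(I−A) = (1.00)(0.80) − (-0.45)(-0.30) = 0.6650
adj(I−A) = [[0.80, 0.45], [0.30, 1.00]]
(I − A)⁻¹ = adj(I−A) / det(I−A) ≈
  [   1.2030     0.6767]
  [   0.4511     1.5038]
x = (I − A)⁻¹ d = adj(I−A)·d / det(I−A), with det(I−A) = 0.6650:
  x_1 = (0.80·240 + 0.45·90) / 0.6650 = 232.50 / 0.6650 ≈ 349.6
  x_2 = (0.30·240 + 1.00·90) / 0.6650 = 162.00 / 0.6650 ≈ 243.6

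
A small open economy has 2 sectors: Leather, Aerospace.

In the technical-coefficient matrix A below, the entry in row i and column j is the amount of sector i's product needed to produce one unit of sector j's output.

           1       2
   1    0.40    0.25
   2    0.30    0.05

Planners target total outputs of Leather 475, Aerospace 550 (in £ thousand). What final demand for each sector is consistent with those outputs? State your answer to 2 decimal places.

d_1 = 147.50, d_2 = 380.00

I − A =
  [   0.60    -0.25]
  [  -0.30     0.95]
d = (I − A) x:
  d_1 = (+0.60)·475 + (-0.25)·550 = 147.50
  d_2 = (-0.30)·475 + (+0.95)·550 = 380.00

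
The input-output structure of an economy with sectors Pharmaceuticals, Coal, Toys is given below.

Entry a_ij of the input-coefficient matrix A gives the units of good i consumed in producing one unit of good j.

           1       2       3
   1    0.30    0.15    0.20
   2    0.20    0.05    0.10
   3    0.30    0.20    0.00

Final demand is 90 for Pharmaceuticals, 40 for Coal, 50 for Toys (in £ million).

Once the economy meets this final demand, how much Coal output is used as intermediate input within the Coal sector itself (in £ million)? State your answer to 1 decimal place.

z_22 = 4.7

I − A =
  [   0.70    -0.15    -0.20]
  [  -0.20     0.95    -0.10]
  [  -0.30    -0.20     1.00]
Cofactors of I−A, C_ij = (−1)^(i+j)·(minor ij) (rows/columns in the sector order above):
  C_11 = (0.95)(1.00) − (-0.10)(-0.20) = 0.9300
  C_12 = −[(-0.20)(1.00) − (-0.10)(-0.30)] = 0.2300
  C_13 = (-0.20)(-0.20) − (0.95)(-0.30) = 0.3250
  C_21 = −[(-0.15)(1.00) − (-0.20)(-0.20)] = 0.1900
  C_22 = (0.70)(1.00) − (-0.20)(-0.30) = 0.6400
  C_23 = −[(0.70)(-0.20) − (-0.15)(-0.30)] = 0.1850
  C_31 = (-0.15)(-0.10) − (-0.20)(0.95) = 0.2050
  C_32 = −[(0.70)(-0.10) − (-0.20)(-0.20)] = 0.1100
  C_33 = (0.70)(0.95) − (-0.15)(-0.20) = 0.6350
det(I−A) = Σ_j (I−A)_1j·C_1j = (0.70)(0.9300) + (-0.15)(0.2300) + (-0.20)(0.3250) = 0.5515
adj(I−A) = Cᵀ =
  [ 0.9300   0.1900   0.2050]
  [ 0.2300   0.6400   0.1100]
  [ 0.3250   0.1850   0.6350]
(I − A)⁻¹ = adj(I−A) / det(I−A) ≈
  [   1.6863     0.3445     0.3717]
  [   0.4170     1.1605     0.1995]
  [   0.5893     0.3354     1.1514]
First solve x = (I − A)⁻¹ d = adj(I−A)·d / det(I−A); in particular x_2 = (0.2300·90 + 0.6400·40 + 0.1100·50) / 0.5515 = 51.80 / 0.5515 ≈ 93.926.
Intermediate flow from 2 to 2: z_22 = a_22 · x_2 = 0.05 × 51.80 / 0.5515 = 2.59 / 0.5515 ≈ 4.7.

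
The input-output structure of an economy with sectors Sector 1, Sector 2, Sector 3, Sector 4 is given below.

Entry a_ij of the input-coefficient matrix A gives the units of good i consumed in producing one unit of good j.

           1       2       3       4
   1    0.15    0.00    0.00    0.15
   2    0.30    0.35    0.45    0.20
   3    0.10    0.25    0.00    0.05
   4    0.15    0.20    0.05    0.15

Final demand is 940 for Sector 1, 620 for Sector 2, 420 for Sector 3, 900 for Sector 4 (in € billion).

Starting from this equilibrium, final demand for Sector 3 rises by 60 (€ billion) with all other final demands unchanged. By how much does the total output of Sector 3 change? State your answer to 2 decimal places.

Δx_3 = 76.41

I − A =
  [   0.85     0.00     0.00    -0.15]
  [  -0.30     0.65    -0.45    -0.20]
  [  -0.10    -0.25     1.00    -0.05]
  [  -0.15    -0.20    -0.05     0.85]
Compute the cofactors C_ij = (−1)^(i+j)·(3×3 minor ij) of I−A; the adjugate is their transpose:
adj(I−A) = Cᵀ =
  [ 0.408250   0.031875   0.018375   0.080625]
  [ 0.326875   0.697125   0.325750   0.240875]
  [ 0.130375   0.186500   0.412000   0.091125]
  [ 0.156625   0.180625   0.104125   0.456875]
det(I−A) = Σ_j (I−A)_1j·C_1j = (0.85)(0.408250) + (0.00)(0.326875) + (0.00)(0.130375) + (-0.15)(0.156625) = 0.32351875
(I − A)⁻¹ = adj(I−A) / det(I−A) ≈
  [   1.2619     0.0985     0.0568     0.2492]
  [   1.0104     2.1548     1.0069     0.7445]
  [   0.4030     0.5765     1.2735     0.2817]
  [   0.4841     0.5583     0.3219     1.4122]
Δx = (I − A)⁻¹ Δd with Δd having +60 in the Sector 3 component and 0 elsewhere.
So Δx_3 = L_33 · (+60), where L_33 = adj(I−A)_33 / det(I−A) = 0.412000 / 0.32351875.
Δx_3 = 0.412000 × (+60) / 0.32351875 = 24.72 / 0.32351875 ≈ 76.41.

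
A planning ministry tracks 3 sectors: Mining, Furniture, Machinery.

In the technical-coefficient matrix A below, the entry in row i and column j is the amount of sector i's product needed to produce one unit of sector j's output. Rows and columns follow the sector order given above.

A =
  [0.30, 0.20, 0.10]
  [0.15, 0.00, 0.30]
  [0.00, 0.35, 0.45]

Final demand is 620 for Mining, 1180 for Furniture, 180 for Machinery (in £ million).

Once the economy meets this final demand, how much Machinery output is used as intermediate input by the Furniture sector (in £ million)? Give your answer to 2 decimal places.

z_32 = 659.47

I − A =
  [   0.70    -0.20    -0.10]
  [  -0.15     1.00    -0.30]
  [   0.00    -0.35     0.55]
Cofactors of I−A, C_ij = (−1)^(i+j)·(minor ij) (rows/columns in the sector order above):
  C_11 = (1.00)(0.55) − (-0.30)(-0.35) = 0.4450
  C_12 = −[(-0.15)(0.55) − (-0.30)(0.00)] = 0.0825
  C_13 = (-0.15)(-0.35) − (1.00)(0.00) = 0.0525
  C_21 = −[(-0.20)(0.55) − (-0.10)(-0.35)] = 0.1450
  C_22 = (0.70)(0.55) − (-0.10)(0.00) = 0.3850
  C_23 = −[(0.70)(-0.35) − (-0.20)(0.00)] = 0.2450
  C_31 = (-0.20)(-0.30) − (-0.10)(1.00) = 0.1600
  C_32 = −[(0.70)(-0.30) − (-0.10)(-0.15)] = 0.2250
  C_33 = (0.70)(1.00) − (-0.20)(-0.15) = 0.6700
det(I−A) = Σ_j (I−A)_1j·C_1j = (0.70)(0.4450) + (-0.20)(0.0825) + (-0.10)(0.0525) = 0.28975
adj(I−A) = Cᵀ =
  [ 0.4450   0.1450   0.1600]
  [ 0.0825   0.3850   0.2250]
  [ 0.0525   0.2450   0.6700]
(I − A)⁻¹ = adj(I−A) / det(I−A) ≈
  [   1.5358     0.5004     0.5522]
  [   0.2847     1.3287     0.7765]
  [   0.1812     0.8456     2.3123]
First solve x = (I − A)⁻¹ d = adj(I−A)·d / det(I−A); in particular x_2 = (0.0825·620 + 0.3850·1180 + 0.2250·180) / 0.28975 = 545.95 / 0.28975 ≈ 1884.2105.
Intermediate flow from 3 to 2: z_32 = a_32 · x_2 = 0.35 × 545.95 / 0.28975 = 191.0825 / 0.28975 ≈ 659.47.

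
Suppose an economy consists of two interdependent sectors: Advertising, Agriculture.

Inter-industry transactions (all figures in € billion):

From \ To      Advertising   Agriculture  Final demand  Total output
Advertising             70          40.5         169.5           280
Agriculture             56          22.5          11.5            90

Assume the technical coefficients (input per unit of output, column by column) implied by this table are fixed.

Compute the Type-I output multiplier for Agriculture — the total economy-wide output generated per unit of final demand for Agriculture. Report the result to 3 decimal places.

Technical coefficients a_ij = z_ij / X_j:
  a_11 = 70/280 = 0.25, a_21 = 56/280 = 0.20
  a_12 = 40.5/90 = 0.45, a_22 = 22.5/90 = 0.25
I − A =
  [   0.75    -0.45]
  [  -0.20     0.75]
det(I−A) = (0.75)(0.75) − (-0.45)(-0.20) = 0.4725
adj(I−A) = [[0.75, 0.45], [0.20, 0.75]]
(I − A)⁻¹ = adj(I−A) / det(I−A) ≈
  [   1.5873     0.9524]
  [   0.4233     1.5873]
The output multiplier for sector j is the column-j sum of the Leontief inverse (I − A)⁻¹ = adj(I−A) / det(I−A).
Column 2 of adj(I−A): (0.45, 0.75); det(I−A) = 0.4725.
m_2 = (0.45 + 0.75) / 0.4725 = 1.20 / 0.4725 ≈ 2.540.

m_2 = 2.540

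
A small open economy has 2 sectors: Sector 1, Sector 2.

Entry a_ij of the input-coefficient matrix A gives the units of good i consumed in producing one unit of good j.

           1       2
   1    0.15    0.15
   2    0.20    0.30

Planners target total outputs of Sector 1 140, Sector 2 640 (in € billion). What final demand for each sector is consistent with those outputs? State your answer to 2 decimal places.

I − A =
  [   0.85    -0.15]
  [  -0.20     0.70]
d = (I − A) x:
  d_1 = (+0.85)·140 + (-0.15)·640 = 23.00
  d_2 = (-0.20)·140 + (+0.70)·640 = 420.00

d_1 = 23.00, d_2 = 420.00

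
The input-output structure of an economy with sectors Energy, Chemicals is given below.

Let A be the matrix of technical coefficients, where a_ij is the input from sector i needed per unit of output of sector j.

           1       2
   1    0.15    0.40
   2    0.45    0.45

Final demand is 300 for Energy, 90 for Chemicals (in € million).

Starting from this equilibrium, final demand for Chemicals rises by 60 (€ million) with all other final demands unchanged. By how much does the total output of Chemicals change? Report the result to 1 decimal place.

Δx_2 = 177.4

I − A =
  [   0.85    -0.40]
  [  -0.45     0.55]
det(I−A) = (0.85)(0.55) − (-0.40)(-0.45) = 0.2875
adj(I−A) = [[0.55, 0.40], [0.45, 0.85]]
(I − A)⁻¹ = adj(I−A) / det(I−A) ≈
  [   1.9130     1.3913]
  [   1.5652     2.9565]
Δx = (I − A)⁻¹ Δd with Δd having +60 in the Chemicals component and 0 elsewhere.
So Δx_2 = L_22 · (+60), where L_22 = adj(I−A)_22 / det(I−A) = 0.85 / 0.2875.
Δx_2 = 0.85 × (+60) / 0.2875 = 51.00 / 0.2875 ≈ 177.4.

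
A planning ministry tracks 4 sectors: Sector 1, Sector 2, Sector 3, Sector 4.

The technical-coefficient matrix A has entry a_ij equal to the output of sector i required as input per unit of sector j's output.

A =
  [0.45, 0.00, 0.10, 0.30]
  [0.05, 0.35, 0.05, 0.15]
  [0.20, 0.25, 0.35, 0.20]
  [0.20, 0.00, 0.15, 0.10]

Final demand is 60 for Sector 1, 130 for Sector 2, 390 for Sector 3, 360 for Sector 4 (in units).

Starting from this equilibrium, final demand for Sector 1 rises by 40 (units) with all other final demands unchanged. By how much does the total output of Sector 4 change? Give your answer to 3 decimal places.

I − A =
  [   0.55     0.00    -0.10    -0.30]
  [  -0.05     0.65    -0.05    -0.15]
  [  -0.20    -0.25     0.65    -0.20]
  [  -0.20     0.00    -0.15     0.90]
Compute the cofactors C_ij = (−1)^(i+j)·(3×3 minor ij) of I−A; the adjugate is their transpose:
adj(I−A) = Cᵀ =
  [ 0.343875   0.033750   0.087750   0.139750]
  [ 0.062750   0.235250   0.043875   0.069875]
  [ 0.161750   0.108750   0.282750   0.134875]
  [ 0.103375   0.025625   0.066625   0.211250]
det(I−A) = Σ_j (I−A)_1j·C_1j = (0.55)(0.343875) + (0.00)(0.062750) + (-0.10)(0.161750) + (-0.30)(0.103375) = 0.14194375
(I − A)⁻¹ = adj(I−A) / det(I−A) ≈
  [   2.4226     0.2378     0.6182     0.9845]
  [   0.4421     1.6573     0.3091     0.4923]
  [   1.1395     0.7661     1.9920     0.9502]
  [   0.7283     0.1805     0.4694     1.4883]
Δx = (I − A)⁻¹ Δd with Δd having +40 in the Sector 1 component and 0 elsewhere.
So Δx_4 = L_41 · (+40), where L_41 = adj(I−A)_41 / det(I−A) = 0.103375 / 0.14194375.
Δx_4 = 0.103375 × (+40) / 0.14194375 = 4.135 / 0.14194375 ≈ 29.131.

Δx_4 = 29.131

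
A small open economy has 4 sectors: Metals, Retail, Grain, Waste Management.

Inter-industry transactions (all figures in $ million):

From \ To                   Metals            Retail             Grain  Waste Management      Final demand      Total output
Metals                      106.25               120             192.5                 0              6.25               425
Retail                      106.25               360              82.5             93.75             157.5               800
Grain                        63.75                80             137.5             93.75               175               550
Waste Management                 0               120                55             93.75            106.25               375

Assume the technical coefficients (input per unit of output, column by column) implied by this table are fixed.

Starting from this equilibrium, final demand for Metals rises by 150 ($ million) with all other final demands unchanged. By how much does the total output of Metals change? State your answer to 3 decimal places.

Technical coefficients a_ij = z_ij / X_j:
  a_11 = 106.25/425 = 0.25, a_21 = 106.25/425 = 0.25, a_31 = 63.75/425 = 0.15, a_41 = 0/425 = 0.00
  a_12 = 120/800 = 0.15, a_22 = 360/800 = 0.45, a_32 = 80/800 = 0.10, a_42 = 120/800 = 0.15
  a_13 = 192.5/550 = 0.35, a_23 = 82.5/550 = 0.15, a_33 = 137.5/550 = 0.25, a_43 = 55/550 = 0.10
  a_14 = 0/375 = 0.00, a_24 = 93.75/375 = 0.25, a_34 = 93.75/375 = 0.25, a_44 = 93.75/375 = 0.25
I − A =
  [   0.75    -0.15    -0.35     0.00]
  [  -0.25     0.55    -0.15    -0.25]
  [  -0.15    -0.10     0.75    -0.25]
  [   0.00    -0.15    -0.10     0.75]
Compute the cofactors C_ij = (−1)^(i+j)·(3×3 minor ij) of I−A; the adjugate is their transpose:
adj(I−A) = Cᵀ =
  [ 0.248125   0.120000   0.151875   0.090625]
  [ 0.155000   0.363750   0.168750   0.177500]
  [ 0.084375   0.101250   0.253125   0.118125]
  [ 0.042250   0.086250   0.067500   0.229000]
det(I−A) = Σ_j (I−A)_1j·C_1j = (0.75)(0.248125) + (-0.15)(0.155000) + (-0.35)(0.084375) + (0.00)(0.042250) = 0.1333125
(I − A)⁻¹ = adj(I−A) / det(I−A) ≈
  [   1.8612     0.9001     1.1392     0.6798]
  [   1.1627     2.7286     1.2658     1.3315]
  [   0.6329     0.7595     1.8987     0.8861]
  [   0.3169     0.6470     0.5063     1.7178]
Δx = (I − A)⁻¹ Δd with Δd having +150 in the Metals component and 0 elsewhere.
So Δx_1 = L_11 · (+150), where L_11 = adj(I−A)_11 / det(I−A) = 0.248125 / 0.1333125.
Δx_1 = 0.248125 × (+150) / 0.1333125 = 37.21875 / 0.1333125 ≈ 279.184.

Δx_1 = 279.184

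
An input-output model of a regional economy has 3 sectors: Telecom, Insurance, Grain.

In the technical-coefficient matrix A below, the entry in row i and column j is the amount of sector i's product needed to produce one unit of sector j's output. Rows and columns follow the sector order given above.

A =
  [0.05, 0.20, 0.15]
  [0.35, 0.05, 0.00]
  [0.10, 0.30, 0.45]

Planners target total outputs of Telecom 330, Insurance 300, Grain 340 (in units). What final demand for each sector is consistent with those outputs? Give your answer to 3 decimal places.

I − A =
  [   0.95    -0.20    -0.15]
  [  -0.35     0.95     0.00]
  [  -0.10    -0.30     0.55]
d = (I − A) x:
  d_T = (+0.95)·330 + (-0.20)·300 + (-0.15)·340 = 202.500
  d_I = (-0.35)·330 + (+0.95)·300 + (+0.00)·340 = 169.500
  d_G = (-0.10)·330 + (-0.30)·300 + (+0.55)·340 = 64.000

d_T = 202.500, d_I = 169.500, d_G = 64.000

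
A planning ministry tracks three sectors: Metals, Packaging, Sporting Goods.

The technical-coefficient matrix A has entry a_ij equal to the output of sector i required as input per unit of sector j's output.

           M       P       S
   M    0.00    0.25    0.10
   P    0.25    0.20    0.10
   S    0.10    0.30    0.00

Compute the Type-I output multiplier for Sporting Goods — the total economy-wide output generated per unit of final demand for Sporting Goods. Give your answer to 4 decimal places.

I − A =
  [   1.00    -0.25    -0.10]
  [  -0.25     0.80    -0.10]
  [  -0.10    -0.30     1.00]
Cofactors of I−A, C_ij = (−1)^(i+j)·(minor ij) (rows/columns in the sector order above):
  C_11 = (0.80)(1.00) − (-0.10)(-0.30) = 0.7700
  C_12 = −[(-0.25)(1.00) − (-0.10)(-0.10)] = 0.2600
  C_13 = (-0.25)(-0.30) − (0.80)(-0.10) = 0.1550
  C_21 = −[(-0.25)(1.00) − (-0.10)(-0.30)] = 0.2800
  C_22 = (1.00)(1.00) − (-0.10)(-0.10) = 0.9900
  C_23 = −[(1.00)(-0.30) − (-0.25)(-0.10)] = 0.3250
  C_31 = (-0.25)(-0.10) − (-0.10)(0.80) = 0.1050
  C_32 = −[(1.00)(-0.10) − (-0.10)(-0.25)] = 0.1250
  C_33 = (1.00)(0.80) − (-0.25)(-0.25) = 0.7375
det(I−A) = Σ_j (I−A)_1j·C_1j = (1.00)(0.7700) + (-0.25)(0.2600) + (-0.10)(0.1550) = 0.6895
adj(I−A) = Cᵀ =
  [ 0.7700   0.2800   0.1050]
  [ 0.2600   0.9900   0.1250]
  [ 0.1550   0.3250   0.7375]
(I − A)⁻¹ = adj(I−A) / det(I−A) ≈
  [   1.11675     0.40609     0.15228]
  [   0.37708     1.43582     0.18129]
  [   0.22480     0.47136     1.06962]
The output multiplier for sector j is the column-j sum of the Leontief inverse (I − A)⁻¹ = adj(I−A) / det(I−A).
Column S of adj(I−A): (0.1050, 0.1250, 0.7375); det(I−A) = 0.6895.
m_S = (0.1050 + 0.1250 + 0.7375) / 0.6895 = 0.9675 / 0.6895 ≈ 1.4032.

m_S = 1.4032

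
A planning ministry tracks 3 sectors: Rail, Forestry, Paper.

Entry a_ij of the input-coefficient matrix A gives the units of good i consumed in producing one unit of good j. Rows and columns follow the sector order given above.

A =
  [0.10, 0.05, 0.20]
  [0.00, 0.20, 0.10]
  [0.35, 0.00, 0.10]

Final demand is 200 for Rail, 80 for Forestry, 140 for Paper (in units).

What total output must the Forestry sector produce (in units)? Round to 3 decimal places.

I − A =
  [   0.90    -0.05    -0.20]
  [   0.00     0.80    -0.10]
  [  -0.35     0.00     0.90]
Cofactors of I−A, C_ij = (−1)^(i+j)·(minor ij) (rows/columns in the sector order above):
  C_11 = (0.80)(0.90) − (-0.10)(0.00) = 0.7200
  C_12 = −[(0.00)(0.90) − (-0.10)(-0.35)] = 0.0350
  C_13 = (0.00)(0.00) − (0.80)(-0.35) = 0.2800
  C_21 = −[(-0.05)(0.90) − (-0.20)(0.00)] = 0.0450
  C_22 = (0.90)(0.90) − (-0.20)(-0.35) = 0.7400
  C_23 = −[(0.90)(0.00) − (-0.05)(-0.35)] = 0.0175
  C_31 = (-0.05)(-0.10) − (-0.20)(0.80) = 0.1650
  C_32 = −[(0.90)(-0.10) − (-0.20)(0.00)] = 0.0900
  C_33 = (0.90)(0.80) − (-0.05)(0.00) = 0.7200
det(I−A) = Σ_j (I−A)_1j·C_1j = (0.90)(0.7200) + (-0.05)(0.0350) + (-0.20)(0.2800) = 0.59025
adj(I−A) = Cᵀ =
  [ 0.7200   0.0450   0.1650]
  [ 0.0350   0.7400   0.0900]
  [ 0.2800   0.0175   0.7200]
(I − A)⁻¹ = adj(I−A) / det(I−A) ≈
  [   1.2198     0.0762     0.2795]
  [   0.0593     1.2537     0.1525]
  [   0.4744     0.0296     1.2198]
x = (I − A)⁻¹ d = adj(I−A)·d / det(I−A), with det(I−A) = 0.59025:
  x_1 = (0.7200·200 + 0.0450·80 + 0.1650·140) / 0.59025 = 170.70 / 0.59025 ≈ 289.199
  x_2 = (0.0350·200 + 0.7400·80 + 0.0900·140) / 0.59025 = 78.80 / 0.59025 ≈ 133.503
  x_3 = (0.2800·200 + 0.0175·80 + 0.7200·140) / 0.59025 = 158.20 / 0.59025 ≈ 268.022

x_2 = 133.503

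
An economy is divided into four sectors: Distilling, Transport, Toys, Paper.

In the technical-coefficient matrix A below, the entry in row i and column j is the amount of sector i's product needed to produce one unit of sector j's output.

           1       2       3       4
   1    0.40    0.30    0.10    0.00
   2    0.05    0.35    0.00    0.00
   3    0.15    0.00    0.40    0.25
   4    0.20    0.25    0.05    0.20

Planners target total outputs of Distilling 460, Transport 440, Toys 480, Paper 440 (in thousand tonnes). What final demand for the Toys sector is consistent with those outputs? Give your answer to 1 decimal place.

d_3 = 109.0

I − A =
  [   0.60    -0.30    -0.10     0.00]
  [  -0.05     0.65     0.00     0.00]
  [  -0.15     0.00     0.60    -0.25]
  [  -0.20    -0.25    -0.05     0.80]
d = (I − A) x:
  d_1 = (+0.60)·460 + (-0.30)·440 + (-0.10)·480 + (+0.00)·440 = 96.0
  d_2 = (-0.05)·460 + (+0.65)·440 + (+0.00)·480 + (+0.00)·440 = 263.0
  d_3 = (-0.15)·460 + (+0.00)·440 + (+0.60)·480 + (-0.25)·440 = 109.0
  d_4 = (-0.20)·460 + (-0.25)·440 + (-0.05)·480 + (+0.80)·440 = 126.0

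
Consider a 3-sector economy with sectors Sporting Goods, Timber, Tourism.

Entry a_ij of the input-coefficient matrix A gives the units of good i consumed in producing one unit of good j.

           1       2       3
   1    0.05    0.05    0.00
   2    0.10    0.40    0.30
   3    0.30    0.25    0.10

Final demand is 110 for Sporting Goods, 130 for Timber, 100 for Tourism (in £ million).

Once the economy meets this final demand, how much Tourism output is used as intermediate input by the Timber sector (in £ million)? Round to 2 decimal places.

I − A =
  [   0.95    -0.05     0.00]
  [  -0.10     0.60    -0.30]
  [  -0.30    -0.25     0.90]
Cofactors of I−A, C_ij = (−1)^(i+j)·(minor ij) (rows/columns in the sector order above):
  C_11 = (0.60)(0.90) − (-0.30)(-0.25) = 0.4650
  C_12 = −[(-0.10)(0.90) − (-0.30)(-0.30)] = 0.1800
  C_13 = (-0.10)(-0.25) − (0.60)(-0.30) = 0.2050
  C_21 = −[(-0.05)(0.90) − (0.00)(-0.25)] = 0.0450
  C_22 = (0.95)(0.90) − (0.00)(-0.30) = 0.8550
  C_23 = −[(0.95)(-0.25) − (-0.05)(-0.30)] = 0.2525
  C_31 = (-0.05)(-0.30) − (0.00)(0.60) = 0.0150
  C_32 = −[(0.95)(-0.30) − (0.00)(-0.10)] = 0.2850
  C_33 = (0.95)(0.60) − (-0.05)(-0.10) = 0.5650
det(I−A) = Σ_j (I−A)_1j·C_1j = (0.95)(0.4650) + (-0.05)(0.1800) + (0.00)(0.2050) = 0.43275
adj(I−A) = Cᵀ =
  [ 0.4650   0.0450   0.0150]
  [ 0.1800   0.8550   0.2850]
  [ 0.2050   0.2525   0.5650]
(I − A)⁻¹ = adj(I−A) / det(I−A) ≈
  [   1.0745     0.1040     0.0347]
  [   0.4159     1.9757     0.6586]
  [   0.4737     0.5835     1.3056]
First solve x = (I − A)⁻¹ d = adj(I−A)·d / det(I−A); in particular x_2 = (0.1800·110 + 0.8550·130 + 0.2850·100) / 0.43275 = 159.45 / 0.43275 ≈ 368.4575.
Intermediate flow from 3 to 2: z_32 = a_32 · x_2 = 0.25 × 159.45 / 0.43275 = 39.8625 / 0.43275 ≈ 92.11.

z_32 = 92.11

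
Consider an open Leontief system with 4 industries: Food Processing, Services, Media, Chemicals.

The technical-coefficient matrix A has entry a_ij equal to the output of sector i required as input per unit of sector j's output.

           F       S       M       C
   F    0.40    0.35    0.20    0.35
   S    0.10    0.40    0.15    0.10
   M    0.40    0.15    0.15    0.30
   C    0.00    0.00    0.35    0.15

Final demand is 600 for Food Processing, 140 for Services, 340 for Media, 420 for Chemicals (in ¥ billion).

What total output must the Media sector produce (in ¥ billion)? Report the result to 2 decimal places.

I − A =
  [   0.60    -0.35    -0.20    -0.35]
  [  -0.10     0.60    -0.15    -0.10]
  [  -0.40    -0.15     0.85    -0.30]
  [   0.00     0.00    -0.35     0.85]
Compute the cofactors C_ij = (−1)^(i+j)·(3×3 minor ij) of I−A; the adjugate is their transpose:
adj(I−A) = Cᵀ =
  [ 0.346125   0.260000   0.232375   0.255125]
  [ 0.126750   0.253500   0.126750   0.126750]
  [ 0.216750   0.195500   0.276250   0.209750]
  [ 0.089250   0.080500   0.113750   0.190750]
det(I−A) = Σ_j (I−A)_1j·C_1j = (0.60)(0.346125) + (-0.35)(0.126750) + (-0.20)(0.216750) + (-0.35)(0.089250) = 0.088725
(I − A)⁻¹ = adj(I−A) / det(I−A) ≈
  [   3.9011     2.9304     2.6190     2.8755]
  [   1.4286     2.8571     1.4286     1.4286]
  [   2.4429     2.2034     3.1136     2.3640]
  [   1.0059     0.9073     1.2821     2.1499]
x = (I − A)⁻¹ d = adj(I−A)·d / det(I−A), with det(I−A) = 0.088725:
  x_F = (0.346125·600 + 0.260000·140 + 0.232375·340 + 0.255125·420) / 0.088725 = 430.235 / 0.088725 ≈ 4849.08
  x_S = (0.126750·600 + 0.253500·140 + 0.126750·340 + 0.126750·420) / 0.088725 = 207.87 / 0.088725 ≈ 2342.86
  x_M = (0.216750·600 + 0.195500·140 + 0.276250·340 + 0.209750·420) / 0.088725 = 339.44 / 0.088725 ≈ 3825.75
  x_C = (0.089250·600 + 0.080500·140 + 0.113750·340 + 0.190750·420) / 0.088725 = 183.61 / 0.088725 ≈ 2069.43

x_M = 3825.75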